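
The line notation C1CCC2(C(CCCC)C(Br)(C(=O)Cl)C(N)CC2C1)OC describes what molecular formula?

Heavy atoms from the SMILES: 1 Br, 16 C, 1 Cl, 1 N, 2 O.
Implicit hydrogens by atom environment:
  8 × C: 2 H each → 16
  3 × C: 1 H each → 3
  3 × C: no H
  2 × C: 3 H each → 6
  2 × O: no H
  1 × Br: no H
  1 × Cl: no H
  1 × N: 2 H
  Total hydrogens = 27.
Molecular formula: C16H27BrClNO2

C16H27BrClNO2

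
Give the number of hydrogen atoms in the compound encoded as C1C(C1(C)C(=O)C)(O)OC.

Hydrogens are implicit in SMILES; fill each atom to its normal valence:
  3 × C: 3 H each → 9
  3 × C: no H
  2 × O: no H
  1 × C: 2 H
  1 × O: 1 H
  Total hydrogens = 12.

12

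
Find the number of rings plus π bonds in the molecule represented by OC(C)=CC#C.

3

Molecular formula from the SMILES: C5H6O.
DoU = (2C + 2 + N − H − X)/2 = (2·5 + 2 + 0 − 6 − 0)/2 = 6/2 = 3.
(Structurally: 0 ring(s) + 3 π bond(s) = 3.)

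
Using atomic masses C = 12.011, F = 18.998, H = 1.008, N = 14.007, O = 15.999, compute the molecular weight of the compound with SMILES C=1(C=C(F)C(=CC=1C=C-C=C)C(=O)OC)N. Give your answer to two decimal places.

Molecular formula: C12H12FNO2.
M = 12×12.011 + 1×18.998 + 12×1.008 + 1×14.007 + 2×15.999 = 221.23 g/mol.

221.23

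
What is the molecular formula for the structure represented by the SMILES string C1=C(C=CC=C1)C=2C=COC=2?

Heavy atoms from the SMILES: 10 C, 1 O.
Implicit hydrogens by atom environment:
  8 × C (aromatic): 1 H each → 8
  2 × C (aromatic): no H
  1 × O (aromatic): no H
  Total hydrogens = 8.
Molecular formula: C10H8O

C10H8O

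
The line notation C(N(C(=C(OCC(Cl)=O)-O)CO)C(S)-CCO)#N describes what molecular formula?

C9H13ClN2O5S

Heavy atoms from the SMILES: 9 C, 1 Cl, 2 N, 5 O, 1 S.
Implicit hydrogens by atom environment:
  4 × C: 2 H each → 8
  4 × C: no H
  3 × O: 1 H each → 3
  2 × N: no H
  2 × O: no H
  1 × C: 1 H
  1 × Cl: no H
  1 × S: 1 H
  Total hydrogens = 13.
Molecular formula: C9H13ClN2O5S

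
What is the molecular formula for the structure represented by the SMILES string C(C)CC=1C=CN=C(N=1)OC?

C8H12N2O

Heavy atoms from the SMILES: 8 C, 2 N, 1 O.
Implicit hydrogens by atom environment:
  2 × C: 3 H each → 6
  2 × C: 2 H each → 4
  2 × C (aromatic): 1 H each → 2
  2 × C (aromatic): no H
  2 × N (aromatic): no H
  1 × O: no H
  Total hydrogens = 12.
Molecular formula: C8H12N2O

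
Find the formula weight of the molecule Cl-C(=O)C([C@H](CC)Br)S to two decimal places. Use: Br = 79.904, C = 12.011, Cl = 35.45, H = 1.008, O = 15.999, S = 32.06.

231.53

Molecular formula: C5H8BrClOS.
M = 1×79.904 + 5×12.011 + 1×35.45 + 8×1.008 + 1×15.999 + 1×32.06 = 231.53 g/mol.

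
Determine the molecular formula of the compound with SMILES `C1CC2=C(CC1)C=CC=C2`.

Heavy atoms from the SMILES: 10 C.
Implicit hydrogens by atom environment:
  4 × C: 2 H each → 8
  4 × C (aromatic): 1 H each → 4
  2 × C (aromatic): no H
  Total hydrogens = 12.
Molecular formula: C10H12

C10H12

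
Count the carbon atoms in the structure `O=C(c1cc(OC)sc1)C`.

7

The symbol for carbon appears 7 times in the SMILES. Lowercase c denotes aromatic carbon and counts toward C.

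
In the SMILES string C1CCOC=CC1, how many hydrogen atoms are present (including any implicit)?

10

Hydrogens are implicit in SMILES; fill each atom to its normal valence:
  4 × C: 2 H each → 8
  2 × C: 1 H each → 2
  1 × O: no H
  Total hydrogens = 10.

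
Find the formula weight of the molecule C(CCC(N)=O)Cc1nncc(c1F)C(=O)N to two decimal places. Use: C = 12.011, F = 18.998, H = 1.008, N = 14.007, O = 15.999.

Molecular formula: C10H13FN4O2.
M = 10×12.011 + 1×18.998 + 13×1.008 + 4×14.007 + 2×15.999 = 240.24 g/mol.

240.24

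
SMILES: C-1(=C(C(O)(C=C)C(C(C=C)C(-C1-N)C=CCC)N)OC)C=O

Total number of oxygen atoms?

3

The symbol for oxygen appears 3 times in the SMILES.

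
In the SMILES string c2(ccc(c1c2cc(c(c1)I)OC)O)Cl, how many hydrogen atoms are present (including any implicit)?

Hydrogens are implicit in SMILES; fill each atom to its normal valence:
  6 × C (aromatic): no H
  4 × C (aromatic): 1 H each → 4
  1 × C: 3 H
  1 × Cl: no H
  1 × I: no H
  1 × O: 1 H
  1 × O: no H
  Total hydrogens = 8.

8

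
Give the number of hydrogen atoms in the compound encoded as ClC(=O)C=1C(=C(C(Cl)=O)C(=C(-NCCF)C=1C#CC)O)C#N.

9

Hydrogens are implicit in SMILES; fill each atom to its normal valence:
  6 × C (aromatic): no H
  5 × C: no H
  2 × C: 2 H each → 4
  2 × Cl: no H
  2 × O: no H
  1 × C: 3 H
  1 × F: no H
  1 × N: 1 H
  1 × N: no H
  1 × O: 1 H
  Total hydrogens = 9.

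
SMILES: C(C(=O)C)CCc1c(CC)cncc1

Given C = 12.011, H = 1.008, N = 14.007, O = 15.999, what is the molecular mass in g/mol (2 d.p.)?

Molecular formula: C12H17NO.
M = 12×12.011 + 17×1.008 + 1×14.007 + 1×15.999 = 191.27 g/mol.

191.27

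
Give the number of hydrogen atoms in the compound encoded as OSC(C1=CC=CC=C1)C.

10

Hydrogens are implicit in SMILES; fill each atom to its normal valence:
  5 × C (aromatic): 1 H each → 5
  1 × C: 3 H
  1 × C: 1 H
  1 × C (aromatic): no H
  1 × O: 1 H
  1 × S: no H
  Total hydrogens = 10.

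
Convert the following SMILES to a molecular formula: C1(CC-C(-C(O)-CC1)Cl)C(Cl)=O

Heavy atoms from the SMILES: 8 C, 2 Cl, 2 O.
Implicit hydrogens by atom environment:
  4 × C: 2 H each → 8
  3 × C: 1 H each → 3
  2 × Cl: no H
  1 × C: no H
  1 × O: 1 H
  1 × O: no H
  Total hydrogens = 12.
Molecular formula: C8H12Cl2O2

C8H12Cl2O2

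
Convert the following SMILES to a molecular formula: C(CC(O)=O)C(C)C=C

Heavy atoms from the SMILES: 7 C, 2 O.
Implicit hydrogens by atom environment:
  3 × C: 2 H each → 6
  2 × C: 1 H each → 2
  1 × C: 3 H
  1 × C: no H
  1 × O: 1 H
  1 × O: no H
  Total hydrogens = 12.
Molecular formula: C7H12O2

C7H12O2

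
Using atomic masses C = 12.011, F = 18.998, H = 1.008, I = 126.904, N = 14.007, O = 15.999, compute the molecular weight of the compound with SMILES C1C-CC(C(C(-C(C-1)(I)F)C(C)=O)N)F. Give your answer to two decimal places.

331.14

Molecular formula: C10H16F2INO.
M = 10×12.011 + 2×18.998 + 16×1.008 + 1×126.904 + 1×14.007 + 1×15.999 = 331.14 g/mol.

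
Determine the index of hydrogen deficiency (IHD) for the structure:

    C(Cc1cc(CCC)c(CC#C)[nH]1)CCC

Molecular formula from the SMILES: C15H23N.
DoU = (2C + 2 + N − H − X)/2 = (2·15 + 2 + 1 − 23 − 0)/2 = 10/2 = 5.
(Structurally: 1 ring(s) + 4 π bond(s) = 5.)

5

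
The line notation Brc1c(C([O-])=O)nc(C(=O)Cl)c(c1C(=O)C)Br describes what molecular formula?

Heavy atoms from the SMILES: 2 Br, 9 C, 1 Cl, 1 N, 4 O.
Implicit hydrogens by atom environment:
  5 × C (aromatic): no H
  3 × C: no H
  3 × O: no H
  2 × Br: no H
  1 × C: 3 H
  1 × Cl: no H
  1 × N (aromatic): no H
  1 × O (charge -1): no H
  Total hydrogens = 3.
Net charge -1.
Molecular formula: C9H3Br2ClNO4-

C9H3Br2ClNO4-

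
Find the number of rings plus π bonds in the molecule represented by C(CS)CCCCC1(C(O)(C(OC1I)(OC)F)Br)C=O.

2

Molecular formula from the SMILES: C12H19BrFIO4S.
DoU = (2C + 2 + N − H − X)/2 = (2·12 + 2 + 0 − 19 − 3)/2 = 4/2 = 2.
(Structurally: 1 ring(s) + 1 π bond(s) = 2.)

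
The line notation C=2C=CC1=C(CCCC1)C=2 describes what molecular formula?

C10H12

Heavy atoms from the SMILES: 10 C.
Implicit hydrogens by atom environment:
  4 × C: 2 H each → 8
  4 × C (aromatic): 1 H each → 4
  2 × C (aromatic): no H
  Total hydrogens = 12.
Molecular formula: C10H12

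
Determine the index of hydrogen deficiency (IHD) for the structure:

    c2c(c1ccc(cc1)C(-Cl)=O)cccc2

Molecular formula from the SMILES: C13H9ClO.
DoU = (2C + 2 + N − H − X)/2 = (2·13 + 2 + 0 − 9 − 1)/2 = 18/2 = 9.
(Structurally: 2 ring(s) + 7 π bond(s) = 9.)

9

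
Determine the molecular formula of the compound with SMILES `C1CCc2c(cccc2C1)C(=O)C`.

C12H14O

Heavy atoms from the SMILES: 12 C, 1 O.
Implicit hydrogens by atom environment:
  4 × C: 2 H each → 8
  3 × C (aromatic): 1 H each → 3
  3 × C (aromatic): no H
  1 × C: 3 H
  1 × C: no H
  1 × O: no H
  Total hydrogens = 14.
Molecular formula: C12H14O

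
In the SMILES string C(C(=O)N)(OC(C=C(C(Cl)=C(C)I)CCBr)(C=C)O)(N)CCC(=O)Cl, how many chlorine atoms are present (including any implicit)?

The symbol for chlorine appears 2 times in the SMILES.

2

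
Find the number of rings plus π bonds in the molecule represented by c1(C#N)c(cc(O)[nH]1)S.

Molecular formula from the SMILES: C5H4N2OS.
DoU = (2C + 2 + N − H − X)/2 = (2·5 + 2 + 2 − 4 − 0)/2 = 10/2 = 5.
(Structurally: 1 ring(s) + 4 π bond(s) = 5.)

5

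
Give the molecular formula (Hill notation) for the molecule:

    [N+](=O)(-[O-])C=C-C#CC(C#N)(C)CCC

Heavy atoms from the SMILES: 10 C, 2 N, 2 O.
Implicit hydrogens by atom environment:
  4 × C: no H
  2 × C: 3 H each → 6
  2 × C: 2 H each → 4
  2 × C: 1 H each → 2
  1 × N: no H
  1 × N (charge +1): no H
  1 × O: no H
  1 × O (charge -1): no H
  Total hydrogens = 12.
Molecular formula: C10H12N2O2

C10H12N2O2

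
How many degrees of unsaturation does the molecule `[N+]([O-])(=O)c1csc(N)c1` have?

4

Molecular formula from the SMILES: C4H4N2O2S.
DoU = (2C + 2 + N − H − X)/2 = (2·4 + 2 + 2 − 4 − 0)/2 = 8/2 = 4.
(Structurally: 1 ring(s) + 3 π bond(s) = 4.)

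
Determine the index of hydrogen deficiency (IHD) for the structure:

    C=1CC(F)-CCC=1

2

Molecular formula from the SMILES: C6H9F.
DoU = (2C + 2 + N − H − X)/2 = (2·6 + 2 + 0 − 9 − 1)/2 = 4/2 = 2.
(Structurally: 1 ring(s) + 1 π bond(s) = 2.)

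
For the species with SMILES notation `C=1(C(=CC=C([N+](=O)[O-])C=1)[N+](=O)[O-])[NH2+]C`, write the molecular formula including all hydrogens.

Heavy atoms from the SMILES: 7 C, 3 N, 4 O.
Implicit hydrogens by atom environment:
  3 × C (aromatic): 1 H each → 3
  3 × C (aromatic): no H
  2 × N (charge +1): no H
  2 × O: no H
  2 × O (charge -1): no H
  1 × C: 3 H
  1 × N (charge +1): 2 H
  Total hydrogens = 8.
Net charge +1.
Molecular formula: C7H8N3O4+

C7H8N3O4+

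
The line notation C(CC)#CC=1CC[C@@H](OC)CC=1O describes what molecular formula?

C11H16O2

Heavy atoms from the SMILES: 11 C, 2 O.
Implicit hydrogens by atom environment:
  4 × C: 2 H each → 8
  4 × C: no H
  2 × C: 3 H each → 6
  1 × C: 1 H
  1 × O: 1 H
  1 × O: no H
  Total hydrogens = 16.
Molecular formula: C11H16O2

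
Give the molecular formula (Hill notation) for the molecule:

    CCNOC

Heavy atoms from the SMILES: 3 C, 1 N, 1 O.
Implicit hydrogens by atom environment:
  2 × C: 3 H each → 6
  1 × C: 2 H
  1 × N: 1 H
  1 × O: no H
  Total hydrogens = 9.
Molecular formula: C3H9NO

C3H9NO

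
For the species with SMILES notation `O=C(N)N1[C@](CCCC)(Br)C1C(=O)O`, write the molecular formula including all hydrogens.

C8H13BrN2O3

Heavy atoms from the SMILES: 1 Br, 8 C, 2 N, 3 O.
Implicit hydrogens by atom environment:
  3 × C: 2 H each → 6
  3 × C: no H
  2 × O: no H
  1 × Br: no H
  1 × C: 3 H
  1 × C: 1 H
  1 × N: 2 H
  1 × N: no H
  1 × O: 1 H
  Total hydrogens = 13.
Molecular formula: C8H13BrN2O3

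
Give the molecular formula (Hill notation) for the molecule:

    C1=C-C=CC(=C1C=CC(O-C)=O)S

Heavy atoms from the SMILES: 10 C, 2 O, 1 S.
Implicit hydrogens by atom environment:
  4 × C (aromatic): 1 H each → 4
  2 × C: 1 H each → 2
  2 × C (aromatic): no H
  2 × O: no H
  1 × C: 3 H
  1 × C: no H
  1 × S: 1 H
  Total hydrogens = 10.
Molecular formula: C10H10O2S

C10H10O2S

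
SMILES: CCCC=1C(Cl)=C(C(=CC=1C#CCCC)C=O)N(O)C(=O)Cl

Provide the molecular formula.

Heavy atoms from the SMILES: 16 C, 2 Cl, 1 N, 3 O.
Implicit hydrogens by atom environment:
  5 × C (aromatic): no H
  4 × C: 2 H each → 8
  3 × C: no H
  2 × C: 3 H each → 6
  2 × Cl: no H
  2 × O: no H
  1 × C (aromatic): 1 H
  1 × C: 1 H
  1 × N: no H
  1 × O: 1 H
  Total hydrogens = 17.
Molecular formula: C16H17Cl2NO3

C16H17Cl2NO3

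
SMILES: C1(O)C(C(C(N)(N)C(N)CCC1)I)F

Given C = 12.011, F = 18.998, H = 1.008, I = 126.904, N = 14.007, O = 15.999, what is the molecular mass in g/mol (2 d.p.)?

317.15

Molecular formula: C8H17FIN3O.
M = 8×12.011 + 1×18.998 + 17×1.008 + 1×126.904 + 3×14.007 + 1×15.999 = 317.15 g/mol.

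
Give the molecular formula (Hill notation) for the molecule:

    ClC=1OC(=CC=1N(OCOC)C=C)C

Heavy atoms from the SMILES: 9 C, 1 Cl, 1 N, 3 O.
Implicit hydrogens by atom environment:
  3 × C (aromatic): no H
  2 × C: 3 H each → 6
  2 × C: 2 H each → 4
  2 × O: no H
  1 × C (aromatic): 1 H
  1 × C: 1 H
  1 × Cl: no H
  1 × N: no H
  1 × O (aromatic): no H
  Total hydrogens = 12.
Molecular formula: C9H12ClNO3

C9H12ClNO3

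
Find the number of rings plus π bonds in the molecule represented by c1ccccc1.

4

Molecular formula from the SMILES: C6H6.
DoU = (2C + 2 + N − H − X)/2 = (2·6 + 2 + 0 − 6 − 0)/2 = 8/2 = 4.
(Structurally: 1 ring(s) + 3 π bond(s) = 4.)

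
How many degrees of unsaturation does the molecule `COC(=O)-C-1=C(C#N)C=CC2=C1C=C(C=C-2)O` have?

Molecular formula from the SMILES: C13H9NO3.
DoU = (2C + 2 + N − H − X)/2 = (2·13 + 2 + 1 − 9 − 0)/2 = 20/2 = 10.
(Structurally: 2 ring(s) + 8 π bond(s) = 10.)

10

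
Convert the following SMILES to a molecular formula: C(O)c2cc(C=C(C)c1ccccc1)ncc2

Heavy atoms from the SMILES: 15 C, 1 N, 1 O.
Implicit hydrogens by atom environment:
  8 × C (aromatic): 1 H each → 8
  3 × C (aromatic): no H
  1 × C: 3 H
  1 × C: 2 H
  1 × C: 1 H
  1 × C: no H
  1 × N (aromatic): no H
  1 × O: 1 H
  Total hydrogens = 15.
Molecular formula: C15H15NO

C15H15NO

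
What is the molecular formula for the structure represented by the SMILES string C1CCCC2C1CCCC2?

C10H18

Heavy atoms from the SMILES: 10 C.
Implicit hydrogens by atom environment:
  8 × C: 2 H each → 16
  2 × C: 1 H each → 2
  Total hydrogens = 18.
Molecular formula: C10H18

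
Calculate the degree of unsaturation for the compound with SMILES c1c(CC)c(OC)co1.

Molecular formula from the SMILES: C7H10O2.
DoU = (2C + 2 + N − H − X)/2 = (2·7 + 2 + 0 − 10 − 0)/2 = 6/2 = 3.
(Structurally: 1 ring(s) + 2 π bond(s) = 3.)

3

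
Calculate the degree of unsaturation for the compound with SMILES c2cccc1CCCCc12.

Molecular formula from the SMILES: C10H12.
DoU = (2C + 2 + N − H − X)/2 = (2·10 + 2 + 0 − 12 − 0)/2 = 10/2 = 5.
(Structurally: 2 ring(s) + 3 π bond(s) = 5.)

5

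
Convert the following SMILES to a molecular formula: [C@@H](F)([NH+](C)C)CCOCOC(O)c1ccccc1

Heavy atoms from the SMILES: 13 C, 1 F, 1 N, 3 O.
Implicit hydrogens by atom environment:
  5 × C (aromatic): 1 H each → 5
  3 × C: 2 H each → 6
  2 × C: 3 H each → 6
  2 × C: 1 H each → 2
  2 × O: no H
  1 × C (aromatic): no H
  1 × F: no H
  1 × N (charge +1): 1 H
  1 × O: 1 H
  Total hydrogens = 21.
Net charge +1.
Molecular formula: C13H21FNO3+

C13H21FNO3+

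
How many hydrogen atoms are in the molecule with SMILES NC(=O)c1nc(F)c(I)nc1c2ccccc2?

Hydrogens are implicit in SMILES; fill each atom to its normal valence:
  5 × C (aromatic): 1 H each → 5
  5 × C (aromatic): no H
  2 × N (aromatic): no H
  1 × C: no H
  1 × F: no H
  1 × I: no H
  1 × N: 2 H
  1 × O: no H
  Total hydrogens = 7.

7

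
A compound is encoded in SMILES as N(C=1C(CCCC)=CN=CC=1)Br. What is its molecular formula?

Heavy atoms from the SMILES: 1 Br, 9 C, 2 N.
Implicit hydrogens by atom environment:
  3 × C: 2 H each → 6
  3 × C (aromatic): 1 H each → 3
  2 × C (aromatic): no H
  1 × Br: no H
  1 × C: 3 H
  1 × N: 1 H
  1 × N (aromatic): no H
  Total hydrogens = 13.
Molecular formula: C9H13BrN2

C9H13BrN2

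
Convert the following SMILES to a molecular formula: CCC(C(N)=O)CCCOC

C8H17NO2

Heavy atoms from the SMILES: 8 C, 1 N, 2 O.
Implicit hydrogens by atom environment:
  4 × C: 2 H each → 8
  2 × C: 3 H each → 6
  2 × O: no H
  1 × C: 1 H
  1 × C: no H
  1 × N: 2 H
  Total hydrogens = 17.
Molecular formula: C8H17NO2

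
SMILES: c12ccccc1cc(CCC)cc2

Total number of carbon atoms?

13

The symbol for carbon appears 13 times in the SMILES. Lowercase c denotes aromatic carbon and counts toward C.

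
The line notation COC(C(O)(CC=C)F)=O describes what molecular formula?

C6H9FO3

Heavy atoms from the SMILES: 6 C, 1 F, 3 O.
Implicit hydrogens by atom environment:
  2 × C: 2 H each → 4
  2 × C: no H
  2 × O: no H
  1 × C: 3 H
  1 × C: 1 H
  1 × F: no H
  1 × O: 1 H
  Total hydrogens = 9.
Molecular formula: C6H9FO3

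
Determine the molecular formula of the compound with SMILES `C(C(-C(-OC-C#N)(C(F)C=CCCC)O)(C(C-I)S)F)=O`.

Heavy atoms from the SMILES: 13 C, 2 F, 1 I, 1 N, 3 O, 1 S.
Implicit hydrogens by atom environment:
  5 × C: 1 H each → 5
  4 × C: 2 H each → 8
  3 × C: no H
  2 × F: no H
  2 × O: no H
  1 × C: 3 H
  1 × I: no H
  1 × N: no H
  1 × O: 1 H
  1 × S: 1 H
  Total hydrogens = 18.
Molecular formula: C13H18F2INO3S

C13H18F2INO3S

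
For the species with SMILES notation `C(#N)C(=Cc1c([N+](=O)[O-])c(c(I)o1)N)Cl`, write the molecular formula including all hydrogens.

Heavy atoms from the SMILES: 7 C, 1 Cl, 1 I, 3 N, 3 O.
Implicit hydrogens by atom environment:
  4 × C (aromatic): no H
  2 × C: no H
  1 × C: 1 H
  1 × Cl: no H
  1 × I: no H
  1 × N: 2 H
  1 × N (charge +1): no H
  1 × N: no H
  1 × O (aromatic): no H
  1 × O: no H
  1 × O (charge -1): no H
  Total hydrogens = 3.
Molecular formula: C7H3ClIN3O3

C7H3ClIN3O3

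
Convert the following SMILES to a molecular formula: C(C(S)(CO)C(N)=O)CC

C6H13NO2S

Heavy atoms from the SMILES: 6 C, 1 N, 2 O, 1 S.
Implicit hydrogens by atom environment:
  3 × C: 2 H each → 6
  2 × C: no H
  1 × C: 3 H
  1 × N: 2 H
  1 × O: 1 H
  1 × O: no H
  1 × S: 1 H
  Total hydrogens = 13.
Molecular formula: C6H13NO2S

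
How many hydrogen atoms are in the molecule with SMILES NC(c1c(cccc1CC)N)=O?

Hydrogens are implicit in SMILES; fill each atom to its normal valence:
  3 × C (aromatic): 1 H each → 3
  3 × C (aromatic): no H
  2 × N: 2 H each → 4
  1 × C: 3 H
  1 × C: 2 H
  1 × C: no H
  1 × O: no H
  Total hydrogens = 12.

12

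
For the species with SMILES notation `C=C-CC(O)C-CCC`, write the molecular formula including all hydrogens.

Heavy atoms from the SMILES: 8 C, 1 O.
Implicit hydrogens by atom environment:
  5 × C: 2 H each → 10
  2 × C: 1 H each → 2
  1 × C: 3 H
  1 × O: 1 H
  Total hydrogens = 16.
Molecular formula: C8H16O

C8H16O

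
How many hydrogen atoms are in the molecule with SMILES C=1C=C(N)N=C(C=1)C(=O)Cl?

Hydrogens are implicit in SMILES; fill each atom to its normal valence:
  3 × C (aromatic): 1 H each → 3
  2 × C (aromatic): no H
  1 × C: no H
  1 × Cl: no H
  1 × N: 2 H
  1 × N (aromatic): no H
  1 × O: no H
  Total hydrogens = 5.

5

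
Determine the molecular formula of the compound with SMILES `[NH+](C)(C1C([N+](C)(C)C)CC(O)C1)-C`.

Heavy atoms from the SMILES: 10 C, 2 N, 1 O.
Implicit hydrogens by atom environment:
  5 × C: 3 H each → 15
  3 × C: 1 H each → 3
  2 × C: 2 H each → 4
  1 × N (charge +1): 1 H
  1 × N (charge +1): no H
  1 × O: 1 H
  Total hydrogens = 24.
Net charge +2.
Molecular formula: [C10H24N2O]2+

[C10H24N2O]2+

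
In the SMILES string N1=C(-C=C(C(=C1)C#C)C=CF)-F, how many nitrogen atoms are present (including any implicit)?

The symbol for nitrogen appears 1 time in the SMILES.

1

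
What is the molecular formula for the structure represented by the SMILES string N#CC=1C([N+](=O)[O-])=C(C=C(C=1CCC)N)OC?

Heavy atoms from the SMILES: 11 C, 3 N, 3 O.
Implicit hydrogens by atom environment:
  5 × C (aromatic): no H
  2 × C: 3 H each → 6
  2 × C: 2 H each → 4
  2 × O: no H
  1 × C (aromatic): 1 H
  1 × C: no H
  1 × N: 2 H
  1 × N (charge +1): no H
  1 × N: no H
  1 × O (charge -1): no H
  Total hydrogens = 13.
Molecular formula: C11H13N3O3

C11H13N3O3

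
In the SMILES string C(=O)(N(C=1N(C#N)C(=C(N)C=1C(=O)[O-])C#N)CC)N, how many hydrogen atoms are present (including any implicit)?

9

Hydrogens are implicit in SMILES; fill each atom to its normal valence:
  4 × C (aromatic): no H
  4 × C: no H
  3 × N: no H
  2 × N: 2 H each → 4
  2 × O: no H
  1 × C: 3 H
  1 × C: 2 H
  1 × N (aromatic): no H
  1 × O (charge -1): no H
  Total hydrogens = 9.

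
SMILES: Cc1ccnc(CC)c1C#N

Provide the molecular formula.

C9H10N2

Heavy atoms from the SMILES: 9 C, 2 N.
Implicit hydrogens by atom environment:
  3 × C (aromatic): no H
  2 × C: 3 H each → 6
  2 × C (aromatic): 1 H each → 2
  1 × C: 2 H
  1 × C: no H
  1 × N (aromatic): no H
  1 × N: no H
  Total hydrogens = 10.
Molecular formula: C9H10N2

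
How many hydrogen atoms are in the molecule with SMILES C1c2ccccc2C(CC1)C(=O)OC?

Hydrogens are implicit in SMILES; fill each atom to its normal valence:
  4 × C (aromatic): 1 H each → 4
  3 × C: 2 H each → 6
  2 × C (aromatic): no H
  2 × O: no H
  1 × C: 3 H
  1 × C: 1 H
  1 × C: no H
  Total hydrogens = 14.

14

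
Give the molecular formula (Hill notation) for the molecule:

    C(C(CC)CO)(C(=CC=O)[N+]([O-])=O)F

C8H12FNO4

Heavy atoms from the SMILES: 8 C, 1 F, 1 N, 4 O.
Implicit hydrogens by atom environment:
  4 × C: 1 H each → 4
  2 × C: 2 H each → 4
  2 × O: no H
  1 × C: 3 H
  1 × C: no H
  1 × F: no H
  1 × N (charge +1): no H
  1 × O: 1 H
  1 × O (charge -1): no H
  Total hydrogens = 12.
Molecular formula: C8H12FNO4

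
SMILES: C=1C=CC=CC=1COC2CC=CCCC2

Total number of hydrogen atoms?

18

Hydrogens are implicit in SMILES; fill each atom to its normal valence:
  5 × C: 2 H each → 10
  5 × C (aromatic): 1 H each → 5
  3 × C: 1 H each → 3
  1 × C (aromatic): no H
  1 × O: no H
  Total hydrogens = 18.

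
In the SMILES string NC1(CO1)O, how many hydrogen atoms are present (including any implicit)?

Hydrogens are implicit in SMILES; fill each atom to its normal valence:
  1 × C: 2 H
  1 × C: no H
  1 × N: 2 H
  1 × O: 1 H
  1 × O: no H
  Total hydrogens = 5.

5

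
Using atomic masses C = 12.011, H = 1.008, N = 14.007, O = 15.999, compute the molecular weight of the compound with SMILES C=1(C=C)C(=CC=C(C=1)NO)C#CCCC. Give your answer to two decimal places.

201.27

Molecular formula: C13H15NO.
M = 13×12.011 + 15×1.008 + 1×14.007 + 1×15.999 = 201.27 g/mol.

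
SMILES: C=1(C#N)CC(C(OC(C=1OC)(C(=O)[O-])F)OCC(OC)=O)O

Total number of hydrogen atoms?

Hydrogens are implicit in SMILES; fill each atom to its normal valence:
  6 × C: no H
  6 × O: no H
  2 × C: 3 H each → 6
  2 × C: 2 H each → 4
  2 × C: 1 H each → 2
  1 × F: no H
  1 × N: no H
  1 × O: 1 H
  1 × O (charge -1): no H
  Total hydrogens = 13.

13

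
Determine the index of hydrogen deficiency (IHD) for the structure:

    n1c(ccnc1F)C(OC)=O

5

Molecular formula from the SMILES: C6H5FN2O2.
DoU = (2C + 2 + N − H − X)/2 = (2·6 + 2 + 2 − 5 − 1)/2 = 10/2 = 5.
(Structurally: 1 ring(s) + 4 π bond(s) = 5.)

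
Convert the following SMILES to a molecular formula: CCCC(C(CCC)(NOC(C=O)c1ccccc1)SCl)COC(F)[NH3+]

C18H29ClFN2O3S+

Heavy atoms from the SMILES: 18 C, 1 Cl, 1 F, 2 N, 3 O, 1 S.
Implicit hydrogens by atom environment:
  5 × C: 2 H each → 10
  5 × C (aromatic): 1 H each → 5
  4 × C: 1 H each → 4
  3 × O: no H
  2 × C: 3 H each → 6
  1 × C: no H
  1 × C (aromatic): no H
  1 × Cl: no H
  1 × F: no H
  1 × N (charge +1): 3 H
  1 × N: 1 H
  1 × S: no H
  Total hydrogens = 29.
Net charge +1.
Molecular formula: C18H29ClFN2O3S+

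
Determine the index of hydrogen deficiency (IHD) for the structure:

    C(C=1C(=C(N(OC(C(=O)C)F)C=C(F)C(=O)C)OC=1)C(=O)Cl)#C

Molecular formula from the SMILES: C14H10ClF2NO5.
DoU = (2C + 2 + N − H − X)/2 = (2·14 + 2 + 1 − 10 − 3)/2 = 18/2 = 9.
(Structurally: 1 ring(s) + 8 π bond(s) = 9.)

9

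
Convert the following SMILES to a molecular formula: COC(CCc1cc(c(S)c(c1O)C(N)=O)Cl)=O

C11H12ClNO4S

Heavy atoms from the SMILES: 11 C, 1 Cl, 1 N, 4 O, 1 S.
Implicit hydrogens by atom environment:
  5 × C (aromatic): no H
  3 × O: no H
  2 × C: 2 H each → 4
  2 × C: no H
  1 × C: 3 H
  1 × C (aromatic): 1 H
  1 × Cl: no H
  1 × N: 2 H
  1 × O: 1 H
  1 × S: 1 H
  Total hydrogens = 12.
Molecular formula: C11H12ClNO4S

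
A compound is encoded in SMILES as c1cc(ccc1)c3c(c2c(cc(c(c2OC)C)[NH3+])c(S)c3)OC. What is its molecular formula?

C19H20NO2S+

Heavy atoms from the SMILES: 19 C, 1 N, 2 O, 1 S.
Implicit hydrogens by atom environment:
  9 × C (aromatic): no H
  7 × C (aromatic): 1 H each → 7
  3 × C: 3 H each → 9
  2 × O: no H
  1 × N (charge +1): 3 H
  1 × S: 1 H
  Total hydrogens = 20.
Net charge +1.
Molecular formula: C19H20NO2S+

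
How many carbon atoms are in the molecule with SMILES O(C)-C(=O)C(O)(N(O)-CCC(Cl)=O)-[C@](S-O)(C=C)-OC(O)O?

10

The symbol for carbon appears 10 times in the SMILES. (Cl is a single chlorine, not C + l.)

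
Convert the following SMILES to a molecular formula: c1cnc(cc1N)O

C5H6N2O

Heavy atoms from the SMILES: 5 C, 2 N, 1 O.
Implicit hydrogens by atom environment:
  3 × C (aromatic): 1 H each → 3
  2 × C (aromatic): no H
  1 × N: 2 H
  1 × N (aromatic): no H
  1 × O: 1 H
  Total hydrogens = 6.
Molecular formula: C5H6N2O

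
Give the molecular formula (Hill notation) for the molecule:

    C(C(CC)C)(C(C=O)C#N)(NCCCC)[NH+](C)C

C14H28N3O+

Heavy atoms from the SMILES: 14 C, 3 N, 1 O.
Implicit hydrogens by atom environment:
  5 × C: 3 H each → 15
  4 × C: 2 H each → 8
  3 × C: 1 H each → 3
  2 × C: no H
  1 × N: 1 H
  1 × N (charge +1): 1 H
  1 × N: no H
  1 × O: no H
  Total hydrogens = 28.
Net charge +1.
Molecular formula: C14H28N3O+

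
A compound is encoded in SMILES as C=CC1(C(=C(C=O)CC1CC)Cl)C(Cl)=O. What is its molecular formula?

C11H12Cl2O2

Heavy atoms from the SMILES: 11 C, 2 Cl, 2 O.
Implicit hydrogens by atom environment:
  4 × C: no H
  3 × C: 2 H each → 6
  3 × C: 1 H each → 3
  2 × Cl: no H
  2 × O: no H
  1 × C: 3 H
  Total hydrogens = 12.
Molecular formula: C11H12Cl2O2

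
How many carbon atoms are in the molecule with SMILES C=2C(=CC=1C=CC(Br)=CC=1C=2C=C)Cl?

12

The symbol for carbon appears 12 times in the SMILES. (Cl is a single chlorine, not C + l.)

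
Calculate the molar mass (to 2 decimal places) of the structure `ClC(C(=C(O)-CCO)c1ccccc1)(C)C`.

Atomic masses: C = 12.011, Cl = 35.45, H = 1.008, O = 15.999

240.73

Molecular formula: C13H17ClO2.
M = 13×12.011 + 1×35.45 + 17×1.008 + 2×15.999 = 240.73 g/mol.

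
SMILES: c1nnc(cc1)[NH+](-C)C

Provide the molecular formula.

Heavy atoms from the SMILES: 6 C, 3 N.
Implicit hydrogens by atom environment:
  3 × C (aromatic): 1 H each → 3
  2 × C: 3 H each → 6
  2 × N (aromatic): no H
  1 × C (aromatic): no H
  1 × N (charge +1): 1 H
  Total hydrogens = 10.
Net charge +1.
Molecular formula: C6H10N3+

C6H10N3+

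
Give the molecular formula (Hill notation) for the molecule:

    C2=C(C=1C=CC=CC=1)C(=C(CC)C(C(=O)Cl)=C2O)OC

Heavy atoms from the SMILES: 16 C, 1 Cl, 3 O.
Implicit hydrogens by atom environment:
  6 × C (aromatic): 1 H each → 6
  6 × C (aromatic): no H
  2 × C: 3 H each → 6
  2 × O: no H
  1 × C: 2 H
  1 × C: no H
  1 × Cl: no H
  1 × O: 1 H
  Total hydrogens = 15.
Molecular formula: C16H15ClO3

C16H15ClO3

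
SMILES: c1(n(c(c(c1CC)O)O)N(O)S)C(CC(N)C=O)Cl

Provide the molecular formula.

C10H16ClN3O4S

Heavy atoms from the SMILES: 10 C, 1 Cl, 3 N, 4 O, 1 S.
Implicit hydrogens by atom environment:
  4 × C (aromatic): no H
  3 × C: 1 H each → 3
  3 × O: 1 H each → 3
  2 × C: 2 H each → 4
  1 × C: 3 H
  1 × Cl: no H
  1 × N: 2 H
  1 × N (aromatic): no H
  1 × N: no H
  1 × O: no H
  1 × S: 1 H
  Total hydrogens = 16.
Molecular formula: C10H16ClN3O4S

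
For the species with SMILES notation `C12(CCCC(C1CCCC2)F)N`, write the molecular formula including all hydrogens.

C10H18FN

Heavy atoms from the SMILES: 10 C, 1 F, 1 N.
Implicit hydrogens by atom environment:
  7 × C: 2 H each → 14
  2 × C: 1 H each → 2
  1 × C: no H
  1 × F: no H
  1 × N: 2 H
  Total hydrogens = 18.
Molecular formula: C10H18FN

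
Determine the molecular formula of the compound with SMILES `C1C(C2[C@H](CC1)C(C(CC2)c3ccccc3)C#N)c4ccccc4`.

C23H25N

Heavy atoms from the SMILES: 23 C, 1 N.
Implicit hydrogens by atom environment:
  10 × C (aromatic): 1 H each → 10
  5 × C: 2 H each → 10
  5 × C: 1 H each → 5
  2 × C (aromatic): no H
  1 × C: no H
  1 × N: no H
  Total hydrogens = 25.
Molecular formula: C23H25N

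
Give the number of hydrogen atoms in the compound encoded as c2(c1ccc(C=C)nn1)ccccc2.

10

Hydrogens are implicit in SMILES; fill each atom to its normal valence:
  7 × C (aromatic): 1 H each → 7
  3 × C (aromatic): no H
  2 × N (aromatic): no H
  1 × C: 2 H
  1 × C: 1 H
  Total hydrogens = 10.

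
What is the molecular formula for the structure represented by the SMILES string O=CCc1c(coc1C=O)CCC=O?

C10H10O4

Heavy atoms from the SMILES: 10 C, 4 O.
Implicit hydrogens by atom environment:
  3 × C: 2 H each → 6
  3 × C: 1 H each → 3
  3 × C (aromatic): no H
  3 × O: no H
  1 × C (aromatic): 1 H
  1 × O (aromatic): no H
  Total hydrogens = 10.
Molecular formula: C10H10O4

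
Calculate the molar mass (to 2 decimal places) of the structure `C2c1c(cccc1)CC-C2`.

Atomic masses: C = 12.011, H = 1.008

Molecular formula: C10H12.
M = 10×12.011 + 12×1.008 = 132.21 g/mol.

132.21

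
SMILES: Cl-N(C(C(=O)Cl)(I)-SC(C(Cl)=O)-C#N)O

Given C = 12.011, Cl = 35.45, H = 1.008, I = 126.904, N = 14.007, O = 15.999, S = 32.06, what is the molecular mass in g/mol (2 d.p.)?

403.40

Molecular formula: C5H2Cl3IN2O3S.
M = 5×12.011 + 3×35.45 + 2×1.008 + 1×126.904 + 2×14.007 + 3×15.999 + 1×32.06 = 403.40 g/mol.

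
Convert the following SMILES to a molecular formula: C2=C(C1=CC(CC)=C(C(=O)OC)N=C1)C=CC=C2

C15H15NO2

Heavy atoms from the SMILES: 15 C, 1 N, 2 O.
Implicit hydrogens by atom environment:
  7 × C (aromatic): 1 H each → 7
  4 × C (aromatic): no H
  2 × C: 3 H each → 6
  2 × O: no H
  1 × C: 2 H
  1 × C: no H
  1 × N (aromatic): no H
  Total hydrogens = 15.
Molecular formula: C15H15NO2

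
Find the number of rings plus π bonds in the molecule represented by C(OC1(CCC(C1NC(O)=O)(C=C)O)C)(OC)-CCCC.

Molecular formula from the SMILES: C15H27NO5.
DoU = (2C + 2 + N − H − X)/2 = (2·15 + 2 + 1 − 27 − 0)/2 = 6/2 = 3.
(Structurally: 1 ring(s) + 2 π bond(s) = 3.)

3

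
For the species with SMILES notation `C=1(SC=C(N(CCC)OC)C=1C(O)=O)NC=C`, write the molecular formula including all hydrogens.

C11H16N2O3S

Heavy atoms from the SMILES: 11 C, 2 N, 3 O, 1 S.
Implicit hydrogens by atom environment:
  3 × C: 2 H each → 6
  3 × C (aromatic): no H
  2 × C: 3 H each → 6
  2 × O: no H
  1 × C (aromatic): 1 H
  1 × C: 1 H
  1 × C: no H
  1 × N: 1 H
  1 × N: no H
  1 × O: 1 H
  1 × S (aromatic): no H
  Total hydrogens = 16.
Molecular formula: C11H16N2O3S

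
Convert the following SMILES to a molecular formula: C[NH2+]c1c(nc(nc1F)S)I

C5H6FIN3S+

Heavy atoms from the SMILES: 5 C, 1 F, 1 I, 3 N, 1 S.
Implicit hydrogens by atom environment:
  4 × C (aromatic): no H
  2 × N (aromatic): no H
  1 × C: 3 H
  1 × F: no H
  1 × I: no H
  1 × N (charge +1): 2 H
  1 × S: 1 H
  Total hydrogens = 6.
Net charge +1.
Molecular formula: C5H6FIN3S+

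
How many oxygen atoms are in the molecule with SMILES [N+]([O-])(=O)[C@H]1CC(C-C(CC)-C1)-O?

The symbol for oxygen appears 3 times in the SMILES.

3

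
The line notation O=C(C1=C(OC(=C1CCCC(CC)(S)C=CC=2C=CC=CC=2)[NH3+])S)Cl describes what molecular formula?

C19H23ClNO2S2+

Heavy atoms from the SMILES: 19 C, 1 Cl, 1 N, 2 O, 2 S.
Implicit hydrogens by atom environment:
  5 × C (aromatic): 1 H each → 5
  5 × C (aromatic): no H
  4 × C: 2 H each → 8
  2 × C: 1 H each → 2
  2 × C: no H
  2 × S: 1 H each → 2
  1 × C: 3 H
  1 × Cl: no H
  1 × N (charge +1): 3 H
  1 × O (aromatic): no H
  1 × O: no H
  Total hydrogens = 23.
Net charge +1.
Molecular formula: C19H23ClNO2S2+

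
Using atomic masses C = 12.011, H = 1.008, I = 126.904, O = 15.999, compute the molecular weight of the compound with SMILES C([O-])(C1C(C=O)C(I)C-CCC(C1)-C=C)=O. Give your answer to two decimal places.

Molecular formula: C12H16IO3-.
M = 12×12.011 + 16×1.008 + 1×126.904 + 3×15.999 = 335.16 g/mol.

335.16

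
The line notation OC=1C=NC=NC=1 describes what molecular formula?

Heavy atoms from the SMILES: 4 C, 2 N, 1 O.
Implicit hydrogens by atom environment:
  3 × C (aromatic): 1 H each → 3
  2 × N (aromatic): no H
  1 × C (aromatic): no H
  1 × O: 1 H
  Total hydrogens = 4.
Molecular formula: C4H4N2O

C4H4N2O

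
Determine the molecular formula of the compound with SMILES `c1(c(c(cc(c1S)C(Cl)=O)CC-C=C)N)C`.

Heavy atoms from the SMILES: 12 C, 1 Cl, 1 N, 1 O, 1 S.
Implicit hydrogens by atom environment:
  5 × C (aromatic): no H
  3 × C: 2 H each → 6
  1 × C: 3 H
  1 × C (aromatic): 1 H
  1 × C: 1 H
  1 × C: no H
  1 × Cl: no H
  1 × N: 2 H
  1 × O: no H
  1 × S: 1 H
  Total hydrogens = 14.
Molecular formula: C12H14ClNOS

C12H14ClNOS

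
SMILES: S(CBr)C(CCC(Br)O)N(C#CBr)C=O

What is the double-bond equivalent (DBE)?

Molecular formula from the SMILES: C8H10Br3NO2S.
DoU = (2C + 2 + N − H − X)/2 = (2·8 + 2 + 1 − 10 − 3)/2 = 6/2 = 3.
(Structurally: 0 ring(s) + 3 π bond(s) = 3.)

3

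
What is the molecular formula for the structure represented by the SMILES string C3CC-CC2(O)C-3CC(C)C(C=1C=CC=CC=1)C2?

C17H24O

Heavy atoms from the SMILES: 17 C, 1 O.
Implicit hydrogens by atom environment:
  6 × C: 2 H each → 12
  5 × C (aromatic): 1 H each → 5
  3 × C: 1 H each → 3
  1 × C: 3 H
  1 × C: no H
  1 × C (aromatic): no H
  1 × O: 1 H
  Total hydrogens = 24.
Molecular formula: C17H24O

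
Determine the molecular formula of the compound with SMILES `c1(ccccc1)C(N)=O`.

C7H7NO

Heavy atoms from the SMILES: 7 C, 1 N, 1 O.
Implicit hydrogens by atom environment:
  5 × C (aromatic): 1 H each → 5
  1 × C (aromatic): no H
  1 × C: no H
  1 × N: 2 H
  1 × O: no H
  Total hydrogens = 7.
Molecular formula: C7H7NO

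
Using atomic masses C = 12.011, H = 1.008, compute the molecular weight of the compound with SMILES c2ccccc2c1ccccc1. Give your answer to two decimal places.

154.21

Molecular formula: C12H10.
M = 12×12.011 + 10×1.008 = 154.21 g/mol.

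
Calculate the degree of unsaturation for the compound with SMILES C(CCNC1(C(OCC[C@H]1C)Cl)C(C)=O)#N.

Molecular formula from the SMILES: C11H17ClN2O2.
DoU = (2C + 2 + N − H − X)/2 = (2·11 + 2 + 2 − 17 − 1)/2 = 8/2 = 4.
(Structurally: 1 ring(s) + 3 π bond(s) = 4.)

4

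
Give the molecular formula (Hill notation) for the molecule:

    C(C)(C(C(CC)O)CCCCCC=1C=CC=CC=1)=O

C17H26O2

Heavy atoms from the SMILES: 17 C, 2 O.
Implicit hydrogens by atom environment:
  6 × C: 2 H each → 12
  5 × C (aromatic): 1 H each → 5
  2 × C: 3 H each → 6
  2 × C: 1 H each → 2
  1 × C: no H
  1 × C (aromatic): no H
  1 × O: 1 H
  1 × O: no H
  Total hydrogens = 26.
Molecular formula: C17H26O2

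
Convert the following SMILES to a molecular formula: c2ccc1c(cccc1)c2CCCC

Heavy atoms from the SMILES: 14 C.
Implicit hydrogens by atom environment:
  7 × C (aromatic): 1 H each → 7
  3 × C: 2 H each → 6
  3 × C (aromatic): no H
  1 × C: 3 H
  Total hydrogens = 16.
Molecular formula: C14H16

C14H16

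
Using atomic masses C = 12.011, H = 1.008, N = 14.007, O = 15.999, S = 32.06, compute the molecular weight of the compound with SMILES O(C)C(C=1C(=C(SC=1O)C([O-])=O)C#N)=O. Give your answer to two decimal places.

Molecular formula: C8H4NO5S-.
M = 8×12.011 + 4×1.008 + 1×14.007 + 5×15.999 + 1×32.06 = 226.18 g/mol.

226.18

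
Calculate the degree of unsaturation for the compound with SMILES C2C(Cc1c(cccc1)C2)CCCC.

Molecular formula from the SMILES: C14H20.
DoU = (2C + 2 + N − H − X)/2 = (2·14 + 2 + 0 − 20 − 0)/2 = 10/2 = 5.
(Structurally: 2 ring(s) + 3 π bond(s) = 5.)

5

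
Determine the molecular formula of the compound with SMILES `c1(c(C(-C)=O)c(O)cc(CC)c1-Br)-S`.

Heavy atoms from the SMILES: 1 Br, 10 C, 2 O, 1 S.
Implicit hydrogens by atom environment:
  5 × C (aromatic): no H
  2 × C: 3 H each → 6
  1 × Br: no H
  1 × C: 2 H
  1 × C (aromatic): 1 H
  1 × C: no H
  1 × O: 1 H
  1 × O: no H
  1 × S: 1 H
  Total hydrogens = 11.
Molecular formula: C10H11BrO2S

C10H11BrO2S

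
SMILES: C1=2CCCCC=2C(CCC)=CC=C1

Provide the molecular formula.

C13H18

Heavy atoms from the SMILES: 13 C.
Implicit hydrogens by atom environment:
  6 × C: 2 H each → 12
  3 × C (aromatic): 1 H each → 3
  3 × C (aromatic): no H
  1 × C: 3 H
  Total hydrogens = 18.
Molecular formula: C13H18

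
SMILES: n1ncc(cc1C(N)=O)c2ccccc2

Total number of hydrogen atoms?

Hydrogens are implicit in SMILES; fill each atom to its normal valence:
  7 × C (aromatic): 1 H each → 7
  3 × C (aromatic): no H
  2 × N (aromatic): no H
  1 × C: no H
  1 × N: 2 H
  1 × O: no H
  Total hydrogens = 9.

9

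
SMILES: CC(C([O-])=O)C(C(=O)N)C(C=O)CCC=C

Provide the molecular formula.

Heavy atoms from the SMILES: 11 C, 1 N, 4 O.
Implicit hydrogens by atom environment:
  5 × C: 1 H each → 5
  3 × C: 2 H each → 6
  3 × O: no H
  2 × C: no H
  1 × C: 3 H
  1 × N: 2 H
  1 × O (charge -1): no H
  Total hydrogens = 16.
Net charge -1.
Molecular formula: C11H16NO4-

C11H16NO4-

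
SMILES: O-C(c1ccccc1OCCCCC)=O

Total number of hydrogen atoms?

16

Hydrogens are implicit in SMILES; fill each atom to its normal valence:
  4 × C: 2 H each → 8
  4 × C (aromatic): 1 H each → 4
  2 × C (aromatic): no H
  2 × O: no H
  1 × C: 3 H
  1 × C: no H
  1 × O: 1 H
  Total hydrogens = 16.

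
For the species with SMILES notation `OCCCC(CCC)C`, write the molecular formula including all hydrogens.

Heavy atoms from the SMILES: 8 C, 1 O.
Implicit hydrogens by atom environment:
  5 × C: 2 H each → 10
  2 × C: 3 H each → 6
  1 × C: 1 H
  1 × O: 1 H
  Total hydrogens = 18.
Molecular formula: C8H18O

C8H18O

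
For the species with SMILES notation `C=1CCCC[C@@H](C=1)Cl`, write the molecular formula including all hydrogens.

Heavy atoms from the SMILES: 7 C, 1 Cl.
Implicit hydrogens by atom environment:
  4 × C: 2 H each → 8
  3 × C: 1 H each → 3
  1 × Cl: no H
  Total hydrogens = 11.
Molecular formula: C7H11Cl

C7H11Cl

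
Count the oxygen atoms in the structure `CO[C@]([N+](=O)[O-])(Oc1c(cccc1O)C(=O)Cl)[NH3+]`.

6

The symbol for oxygen appears 6 times in the SMILES.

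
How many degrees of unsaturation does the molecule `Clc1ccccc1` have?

4

Molecular formula from the SMILES: C6H5Cl.
DoU = (2C + 2 + N − H − X)/2 = (2·6 + 2 + 0 − 5 − 1)/2 = 8/2 = 4.
(Structurally: 1 ring(s) + 3 π bond(s) = 4.)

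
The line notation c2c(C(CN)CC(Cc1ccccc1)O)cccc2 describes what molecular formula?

Heavy atoms from the SMILES: 17 C, 1 N, 1 O.
Implicit hydrogens by atom environment:
  10 × C (aromatic): 1 H each → 10
  3 × C: 2 H each → 6
  2 × C: 1 H each → 2
  2 × C (aromatic): no H
  1 × N: 2 H
  1 × O: 1 H
  Total hydrogens = 21.
Molecular formula: C17H21NO

C17H21NO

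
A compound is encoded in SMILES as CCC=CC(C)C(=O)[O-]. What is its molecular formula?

Heavy atoms from the SMILES: 7 C, 2 O.
Implicit hydrogens by atom environment:
  3 × C: 1 H each → 3
  2 × C: 3 H each → 6
  1 × C: 2 H
  1 × C: no H
  1 × O: no H
  1 × O (charge -1): no H
  Total hydrogens = 11.
Net charge -1.
Molecular formula: C7H11O2-

C7H11O2-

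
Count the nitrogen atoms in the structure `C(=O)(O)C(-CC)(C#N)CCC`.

1

The symbol for nitrogen appears 1 time in the SMILES.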